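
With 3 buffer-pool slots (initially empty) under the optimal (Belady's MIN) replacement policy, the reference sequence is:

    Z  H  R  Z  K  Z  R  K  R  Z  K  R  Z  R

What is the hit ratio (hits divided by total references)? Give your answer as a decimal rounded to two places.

0.71

Z → fault, frames (Z)
H → fault, frames (Z H)
R → fault, frames (Z H R)
Z → hit
K → fault, evict H, frames (Z R K)
Z → hit
R → hit
K → hit
R → hit
Z → hit
K → hit
R → hit
Z → hit
R → hit
Hits: 10 of 14 references → 10/14 = 0.7143.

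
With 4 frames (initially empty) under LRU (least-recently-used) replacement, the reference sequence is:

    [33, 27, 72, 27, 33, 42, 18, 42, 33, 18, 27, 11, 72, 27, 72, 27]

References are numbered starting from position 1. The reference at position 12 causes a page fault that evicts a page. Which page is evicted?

pos 1: 33 → fault, frames (33)
pos 2: 27 → fault, frames (33 27)
pos 3: 72 → fault, frames (33 27 72)
pos 4: 27 → hit
pos 5: 33 → hit
pos 6: 42 → fault, frames (72 27 33 42)
pos 7: 18 → fault, evict 72, frames (27 33 42 18)
pos 8: 42 → hit
pos 9: 33 → hit
pos 10: 18 → hit
pos 11: 27 → hit
pos 12: 11 → fault, evict 42, frames (33 18 27 11)
At position 12, page 42 is evicted.

42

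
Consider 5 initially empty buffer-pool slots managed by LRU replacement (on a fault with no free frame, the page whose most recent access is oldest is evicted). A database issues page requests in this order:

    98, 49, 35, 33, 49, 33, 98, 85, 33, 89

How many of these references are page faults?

98 → fault, frames (98)
49 → fault, frames (98 49)
35 → fault, frames (98 49 35)
33 → fault, frames (98 49 35 33)
49 → hit
33 → hit
98 → hit
85 → fault, frames (35 49 33 98 85)
33 → hit
89 → fault, evict 35, frames (49 98 85 33 89)
Page faults: 6.

6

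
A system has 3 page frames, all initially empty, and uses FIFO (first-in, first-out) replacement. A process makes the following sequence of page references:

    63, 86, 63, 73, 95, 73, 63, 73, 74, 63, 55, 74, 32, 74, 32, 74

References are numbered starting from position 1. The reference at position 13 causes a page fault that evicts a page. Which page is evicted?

pos 1: 63 → miss, frames [63]
pos 2: 86 → miss, frames [63, 86]
pos 3: 63 → hit
pos 4: 73 → miss, frames [63, 86, 73]
pos 5: 95 → miss, evict 63, frames [86, 73, 95]
pos 6: 73 → hit
pos 7: 63 → miss, evict 86, frames [73, 95, 63]
pos 8: 73 → hit
pos 9: 74 → miss, evict 73, frames [95, 63, 74]
pos 10: 63 → hit
pos 11: 55 → miss, evict 95, frames [63, 74, 55]
pos 12: 74 → hit
pos 13: 32 → miss, evict 63, frames [74, 55, 32]
At position 13, page 63 is evicted.

63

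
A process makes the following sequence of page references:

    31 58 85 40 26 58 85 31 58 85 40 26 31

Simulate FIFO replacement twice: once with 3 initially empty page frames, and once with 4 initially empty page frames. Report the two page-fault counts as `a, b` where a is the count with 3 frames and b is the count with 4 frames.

10, 11

3 frames: F F F F F F F F . . F F . → 10 faults.
4 frames: F F F F F . . F F F F F F → 11 faults.
11 > 10: adding a frame increased faults — Belady's anomaly.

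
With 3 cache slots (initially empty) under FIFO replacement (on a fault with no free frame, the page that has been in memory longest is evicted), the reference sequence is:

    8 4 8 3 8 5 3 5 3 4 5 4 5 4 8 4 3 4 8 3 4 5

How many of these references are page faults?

8: miss, frames [8]
4: miss, frames [8, 4]
8: hit
3: miss, frames [8, 4, 3]
8: hit
5: miss, evict 8, frames [4, 3, 5]
3: hit
5: hit
3: hit
4: hit
5: hit
4: hit
5: hit
4: hit
8: miss, evict 4, frames [3, 5, 8]
4: miss, evict 3, frames [5, 8, 4]
3: miss, evict 5, frames [8, 4, 3]
4: hit
8: hit
3: hit
4: hit
5: miss, evict 8, frames [4, 3, 5]
Page faults: 8.

8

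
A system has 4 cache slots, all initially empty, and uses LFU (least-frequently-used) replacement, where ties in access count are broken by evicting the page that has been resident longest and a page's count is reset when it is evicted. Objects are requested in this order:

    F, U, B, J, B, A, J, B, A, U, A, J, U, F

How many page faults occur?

F: miss, frames {F}
U: miss, frames {F,U}
B: miss, frames {F,U,B}
J: miss, frames {F,U,B,J}
B: hit
A: miss, evict F, frames {U,B,J,A}
J: hit
B: hit
A: hit
U: hit
A: hit
J: hit
U: hit
F: miss, evict U, frames {B,J,A,F}
Page faults: 6.

6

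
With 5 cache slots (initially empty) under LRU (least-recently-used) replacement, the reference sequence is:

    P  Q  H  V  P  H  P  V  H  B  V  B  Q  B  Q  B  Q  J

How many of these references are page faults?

P → miss, frames [P]
Q → miss, frames [P, Q]
H → miss, frames [P, Q, H]
V → miss, frames [P, Q, H, V]
P → hit
H → hit
P → hit
V → hit
H → hit
B → miss, frames [Q, P, V, H, B]
V → hit
B → hit
Q → hit
B → hit
Q → hit
B → hit
Q → hit
J → miss, evict P, frames [H, V, B, Q, J]
Page faults: 6.

6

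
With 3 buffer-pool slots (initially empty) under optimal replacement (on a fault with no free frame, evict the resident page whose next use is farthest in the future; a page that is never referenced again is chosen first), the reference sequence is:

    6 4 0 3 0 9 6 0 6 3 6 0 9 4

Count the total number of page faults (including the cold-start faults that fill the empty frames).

6: fault, frames {6}
4: fault, frames {6,4}
0: fault, frames {6,4,0}
3: fault, evict 4, frames {6,0,3}
0: hit
9: fault, evict 3, frames {6,0,9}
6: hit
0: hit
6: hit
3: fault, evict 9, frames {6,0,3}
6: hit
0: hit
9: fault, evict 3, frames {6,0,9}
4: fault, evict 9, frames {6,0,4}
Page faults: 8.

8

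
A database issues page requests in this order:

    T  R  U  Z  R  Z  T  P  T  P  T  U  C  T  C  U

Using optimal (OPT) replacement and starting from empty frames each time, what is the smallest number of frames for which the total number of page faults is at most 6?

f=1: 16 faults
f=2: 9 faults
f=3: 7 faults
f=4: 6 faults
f=5: 6 faults
f=6: 6 faults
Smallest f with faults ≤ 6 is 4.

4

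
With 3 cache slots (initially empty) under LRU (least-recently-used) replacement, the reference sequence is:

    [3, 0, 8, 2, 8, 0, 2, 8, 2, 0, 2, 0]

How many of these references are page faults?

4

3 → fault, frames (3)
0 → fault, frames (3 0)
8 → fault, frames (3 0 8)
2 → fault, evict 3, frames (0 8 2)
8 → hit
0 → hit
2 → hit
8 → hit
2 → hit
0 → hit
2 → hit
0 → hit
Page faults: 4.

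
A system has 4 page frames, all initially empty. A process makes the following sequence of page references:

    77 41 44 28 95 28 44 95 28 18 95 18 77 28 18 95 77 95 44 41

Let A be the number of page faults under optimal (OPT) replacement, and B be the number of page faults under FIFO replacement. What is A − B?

Under OPT: F F F F F . . . . F . . . . . . . . F F → 8 faults.
Under FIFO: F F F F F . . . . F . . F . . . . . F F → 9 faults.
A − B = 8 − 9 = -1.

-1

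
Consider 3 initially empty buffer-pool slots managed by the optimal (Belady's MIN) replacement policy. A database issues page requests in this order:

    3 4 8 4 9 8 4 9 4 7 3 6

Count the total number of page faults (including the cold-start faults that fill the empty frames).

7

3 -> fault, frames (3)
4 -> fault, frames (3 4)
8 -> fault, frames (3 4 8)
4 -> hit
9 -> fault, evict 3, frames (4 8 9)
8 -> hit
4 -> hit
9 -> hit
4 -> hit
7 -> fault, evict 9, frames (4 8 7)
3 -> fault, evict 7, frames (4 8 3)
6 -> fault, evict 3, frames (4 8 6)
Page faults: 7.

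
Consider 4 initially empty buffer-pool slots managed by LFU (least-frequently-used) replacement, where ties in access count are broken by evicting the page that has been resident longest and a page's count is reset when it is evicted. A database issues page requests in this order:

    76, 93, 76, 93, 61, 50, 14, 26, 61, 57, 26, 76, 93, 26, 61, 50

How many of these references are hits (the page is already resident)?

76 → fault, frames [76]
93 → fault, frames [76, 93]
76 → hit
93 → hit
61 → fault, frames [76, 93, 61]
50 → fault, frames [76, 93, 61, 50]
14 → fault, evict 61, frames [76, 93, 50, 14]
26 → fault, evict 50, frames [76, 93, 14, 26]
61 → fault, evict 14, frames [76, 93, 26, 61]
57 → fault, evict 26, frames [76, 93, 61, 57]
26 → fault, evict 61, frames [76, 93, 57, 26]
76 → hit
93 → hit
26 → hit
61 → fault, evict 57, frames [76, 93, 26, 61]
50 → fault, evict 61, frames [76, 93, 26, 50]
Hits: 5.

5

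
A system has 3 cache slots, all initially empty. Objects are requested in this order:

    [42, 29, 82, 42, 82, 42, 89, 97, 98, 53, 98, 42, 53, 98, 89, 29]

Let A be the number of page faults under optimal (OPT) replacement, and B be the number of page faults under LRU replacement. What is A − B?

Under OPT: F F F . . . F F F F . . . . F F → 9 faults.
Under LRU: F F F . . . F F F F . F . . F F → 10 faults.
A − B = 9 − 10 = -1.

-1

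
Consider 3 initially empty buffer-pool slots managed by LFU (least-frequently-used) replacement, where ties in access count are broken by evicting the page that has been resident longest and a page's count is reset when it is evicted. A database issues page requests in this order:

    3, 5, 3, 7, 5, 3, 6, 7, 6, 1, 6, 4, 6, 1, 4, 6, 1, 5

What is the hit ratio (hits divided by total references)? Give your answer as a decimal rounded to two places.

3: miss, frames (3)
5: miss, frames (3 5)
3: hit
7: miss, frames (3 5 7)
5: hit
3: hit
6: miss, evict 7, frames (3 5 6)
7: miss, evict 6, frames (3 5 7)
6: miss, evict 7, frames (3 5 6)
1: miss, evict 6, frames (3 5 1)
6: miss, evict 1, frames (3 5 6)
4: miss, evict 6, frames (3 5 4)
6: miss, evict 4, frames (3 5 6)
1: miss, evict 6, frames (3 5 1)
4: miss, evict 1, frames (3 5 4)
6: miss, evict 4, frames (3 5 6)
1: miss, evict 6, frames (3 5 1)
5: hit
Hits: 4 of 18 references → 4/18 = 0.2222.

0.22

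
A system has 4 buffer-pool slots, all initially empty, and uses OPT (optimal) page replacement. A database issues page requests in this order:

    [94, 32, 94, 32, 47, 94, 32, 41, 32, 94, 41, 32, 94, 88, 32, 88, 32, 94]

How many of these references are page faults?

94 -> miss, frames (94)
32 -> miss, frames (94 32)
94 -> hit
32 -> hit
47 -> miss, frames (94 32 47)
94 -> hit
32 -> hit
41 -> miss, frames (94 32 47 41)
32 -> hit
94 -> hit
41 -> hit
32 -> hit
94 -> hit
88 -> miss, evict 41, frames (94 32 47 88)
32 -> hit
88 -> hit
32 -> hit
94 -> hit
Page faults: 5.

5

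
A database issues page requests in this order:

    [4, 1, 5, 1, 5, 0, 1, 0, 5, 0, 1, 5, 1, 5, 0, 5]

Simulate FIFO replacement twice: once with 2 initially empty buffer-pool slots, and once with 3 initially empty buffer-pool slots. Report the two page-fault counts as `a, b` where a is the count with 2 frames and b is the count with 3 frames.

2 frames: F F F . . F F . F F F F . . F . → 10 faults.
3 frames: F F F . . F . . . . . . . . . . → 4 faults.
4 < 10: adding a frame reduced faults, as is typical.

10, 4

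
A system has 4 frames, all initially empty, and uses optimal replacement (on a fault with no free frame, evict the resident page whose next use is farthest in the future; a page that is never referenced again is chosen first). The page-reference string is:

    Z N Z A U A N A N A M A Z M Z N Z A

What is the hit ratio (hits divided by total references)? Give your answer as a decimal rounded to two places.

0.72

Z → miss, frames (Z)
N → miss, frames (Z N)
Z → hit
A → miss, frames (Z N A)
U → miss, frames (Z N A U)
A → hit
N → hit
A → hit
N → hit
A → hit
M → miss, evict U, frames (Z N A M)
A → hit
Z → hit
M → hit
Z → hit
N → hit
Z → hit
A → hit
Hits: 13 of 18 references → 13/18 = 0.7222.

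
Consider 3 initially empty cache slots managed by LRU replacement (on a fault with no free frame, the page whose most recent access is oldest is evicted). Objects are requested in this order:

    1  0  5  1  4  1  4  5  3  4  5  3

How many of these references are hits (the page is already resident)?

7

1 -> fault, frames (1)
0 -> fault, frames (1 0)
5 -> fault, frames (1 0 5)
1 -> hit
4 -> fault, evict 0, frames (5 1 4)
1 -> hit
4 -> hit
5 -> hit
3 -> fault, evict 1, frames (4 5 3)
4 -> hit
5 -> hit
3 -> hit
Hits: 7.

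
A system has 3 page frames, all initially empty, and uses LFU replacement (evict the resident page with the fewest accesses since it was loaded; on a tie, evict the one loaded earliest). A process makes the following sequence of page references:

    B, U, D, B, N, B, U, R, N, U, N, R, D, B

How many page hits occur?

B: miss, frames {B}
U: miss, frames {B,U}
D: miss, frames {B,U,D}
B: hit
N: miss, evict U, frames {B,D,N}
B: hit
U: miss, evict D, frames {B,N,U}
R: miss, evict N, frames {B,U,R}
N: miss, evict U, frames {B,R,N}
U: miss, evict R, frames {B,N,U}
N: hit
R: miss, evict U, frames {B,N,R}
D: miss, evict R, frames {B,N,D}
B: hit
Hits: 4.

4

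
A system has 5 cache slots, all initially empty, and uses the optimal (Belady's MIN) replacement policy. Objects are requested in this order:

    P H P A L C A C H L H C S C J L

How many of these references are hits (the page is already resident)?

P: miss, frames (P)
H: miss, frames (P H)
P: hit
A: miss, frames (P H A)
L: miss, frames (P H A L)
C: miss, frames (P H A L C)
A: hit
C: hit
H: hit
L: hit
H: hit
C: hit
S: miss, evict A, frames (P H L C S)
C: hit
J: miss, evict S, frames (P H L C J)
L: hit
Hits: 9.

9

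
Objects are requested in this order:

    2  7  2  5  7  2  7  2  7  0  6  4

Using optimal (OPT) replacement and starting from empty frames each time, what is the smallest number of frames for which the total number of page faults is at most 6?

f=1: 12 faults
f=2: 7 faults
f=3: 6 faults
f=4: 6 faults
f=5: 6 faults
f=6: 6 faults
Smallest f with faults ≤ 6 is 3.

3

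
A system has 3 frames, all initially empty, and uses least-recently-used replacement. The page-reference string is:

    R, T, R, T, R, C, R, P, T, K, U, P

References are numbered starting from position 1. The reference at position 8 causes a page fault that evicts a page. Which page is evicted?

pos 1: R -> fault, frames (R)
pos 2: T -> fault, frames (R T)
pos 3: R -> hit
pos 4: T -> hit
pos 5: R -> hit
pos 6: C -> fault, frames (T R C)
pos 7: R -> hit
pos 8: P -> fault, evict T, frames (C R P)
At position 8, page T is evicted.

T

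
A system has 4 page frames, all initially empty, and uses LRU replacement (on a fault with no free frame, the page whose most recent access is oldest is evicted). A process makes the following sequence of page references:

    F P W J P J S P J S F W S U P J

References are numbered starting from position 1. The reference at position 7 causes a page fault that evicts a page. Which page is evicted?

F

pos 1: F -> fault, frames {F}
pos 2: P -> fault, frames {F,P}
pos 3: W -> fault, frames {F,P,W}
pos 4: J -> fault, frames {F,P,W,J}
pos 5: P -> hit
pos 6: J -> hit
pos 7: S -> fault, evict F, frames {W,P,J,S}
At position 7, page F is evicted.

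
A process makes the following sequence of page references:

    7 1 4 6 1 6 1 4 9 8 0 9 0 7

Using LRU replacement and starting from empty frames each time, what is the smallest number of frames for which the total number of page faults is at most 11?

f=1: 14 faults
f=2: 11 faults
f=3: 8 faults
f=4: 8 faults
f=5: 8 faults
f=6: 8 faults
f=7: 7 faults
Smallest f with faults ≤ 11 is 2.

2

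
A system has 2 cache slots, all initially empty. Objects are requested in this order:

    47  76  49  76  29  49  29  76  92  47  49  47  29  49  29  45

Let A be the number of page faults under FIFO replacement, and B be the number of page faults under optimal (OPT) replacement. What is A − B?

Under FIFO: F F F . F . . F F F F . F . . F → 10 faults.
Under OPT: F F F . F . . F F F . . F . . F → 9 faults.
A − B = 10 − 9 = 1.

1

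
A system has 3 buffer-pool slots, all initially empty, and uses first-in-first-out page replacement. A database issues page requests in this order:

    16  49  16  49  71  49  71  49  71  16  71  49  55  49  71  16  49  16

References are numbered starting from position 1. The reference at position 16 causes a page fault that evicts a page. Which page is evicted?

49

pos 1: 16: fault, frames [16]
pos 2: 49: fault, frames [16, 49]
pos 3: 16: hit
pos 4: 49: hit
pos 5: 71: fault, frames [16, 49, 71]
pos 6: 49: hit
pos 7: 71: hit
pos 8: 49: hit
pos 9: 71: hit
pos 10: 16: hit
pos 11: 71: hit
pos 12: 49: hit
pos 13: 55: fault, evict 16, frames [49, 71, 55]
pos 14: 49: hit
pos 15: 71: hit
pos 16: 16: fault, evict 49, frames [71, 55, 16]
At position 16, page 49 is evicted.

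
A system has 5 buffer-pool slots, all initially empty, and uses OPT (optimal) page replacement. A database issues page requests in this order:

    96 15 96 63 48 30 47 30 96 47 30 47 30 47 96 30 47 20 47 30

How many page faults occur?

7

96 -> fault, frames {96}
15 -> fault, frames {96,15}
96 -> hit
63 -> fault, frames {96,15,63}
48 -> fault, frames {96,15,63,48}
30 -> fault, frames {96,15,63,48,30}
47 -> fault, evict 48, frames {96,15,63,30,47}
30 -> hit
96 -> hit
47 -> hit
30 -> hit
47 -> hit
30 -> hit
47 -> hit
96 -> hit
30 -> hit
47 -> hit
20 -> fault, evict 63, frames {96,15,30,47,20}
47 -> hit
30 -> hit
Page faults: 7.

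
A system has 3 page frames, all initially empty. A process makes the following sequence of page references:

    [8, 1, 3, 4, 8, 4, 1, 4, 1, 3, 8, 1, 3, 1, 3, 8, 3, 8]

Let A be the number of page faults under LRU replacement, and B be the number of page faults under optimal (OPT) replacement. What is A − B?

3

Under LRU: F F F F F . F . . F F . . . . . . . → 8 faults.
Under OPT: F F F F . . . . . F . . . . . . . . → 5 faults.
A − B = 8 − 5 = 3.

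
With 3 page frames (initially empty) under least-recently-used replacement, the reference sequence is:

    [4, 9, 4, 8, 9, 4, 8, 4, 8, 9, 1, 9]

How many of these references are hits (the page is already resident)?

4: miss, frames (4)
9: miss, frames (4 9)
4: hit
8: miss, frames (9 4 8)
9: hit
4: hit
8: hit
4: hit
8: hit
9: hit
1: miss, evict 4, frames (8 9 1)
9: hit
Hits: 8.

8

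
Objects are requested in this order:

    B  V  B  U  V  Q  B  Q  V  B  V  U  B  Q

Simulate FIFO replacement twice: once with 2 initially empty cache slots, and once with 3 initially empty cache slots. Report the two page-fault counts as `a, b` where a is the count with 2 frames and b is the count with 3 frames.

9, 8

2 frames: F F . F . F F . F . . F F F → 9 faults.
3 frames: F F . F . F F . F . . F . F → 8 faults.
8 < 9: adding a frame reduced faults, as is typical.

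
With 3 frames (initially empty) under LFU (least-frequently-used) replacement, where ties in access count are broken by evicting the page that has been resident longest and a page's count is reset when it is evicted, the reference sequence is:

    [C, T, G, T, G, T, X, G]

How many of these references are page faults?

4

C → fault, frames (C)
T → fault, frames (C T)
G → fault, frames (C T G)
T → hit
G → hit
T → hit
X → fault, evict C, frames (T G X)
G → hit
Page faults: 4.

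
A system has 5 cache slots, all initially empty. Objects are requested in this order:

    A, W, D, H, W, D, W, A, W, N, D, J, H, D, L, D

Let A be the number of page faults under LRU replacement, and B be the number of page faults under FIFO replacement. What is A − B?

Under LRU: F F F F . . . . . F . F F . F . → 8 faults.
Under FIFO: F F F F . . . . . F . F . . F . → 7 faults.
A − B = 8 − 7 = 1.

1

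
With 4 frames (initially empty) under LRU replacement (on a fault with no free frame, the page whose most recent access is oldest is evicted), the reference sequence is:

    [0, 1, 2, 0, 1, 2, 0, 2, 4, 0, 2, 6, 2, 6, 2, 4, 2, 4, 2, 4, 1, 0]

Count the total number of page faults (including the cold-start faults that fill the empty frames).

7

0 → fault, frames {0}
1 → fault, frames {0,1}
2 → fault, frames {0,1,2}
0 → hit
1 → hit
2 → hit
0 → hit
2 → hit
4 → fault, frames {1,0,2,4}
0 → hit
2 → hit
6 → fault, evict 1, frames {4,0,2,6}
2 → hit
6 → hit
2 → hit
4 → hit
2 → hit
4 → hit
2 → hit
4 → hit
1 → fault, evict 0, frames {6,2,4,1}
0 → fault, evict 6, frames {2,4,1,0}
Page faults: 7.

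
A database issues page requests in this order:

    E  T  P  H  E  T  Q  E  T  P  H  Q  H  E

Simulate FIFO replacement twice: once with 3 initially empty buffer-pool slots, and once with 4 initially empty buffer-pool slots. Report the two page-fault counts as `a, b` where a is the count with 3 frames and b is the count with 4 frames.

10, 11

3 frames: F F F F F F F . . F F . . F → 10 faults.
4 frames: F F F F . . F F F F F F . F → 11 faults.
11 > 10: adding a frame increased faults — Belady's anomaly.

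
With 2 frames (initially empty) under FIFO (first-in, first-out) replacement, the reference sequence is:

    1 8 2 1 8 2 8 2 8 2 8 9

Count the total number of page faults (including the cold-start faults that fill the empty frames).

7

1 -> fault, frames (1)
8 -> fault, frames (1 8)
2 -> fault, evict 1, frames (8 2)
1 -> fault, evict 8, frames (2 1)
8 -> fault, evict 2, frames (1 8)
2 -> fault, evict 1, frames (8 2)
8 -> hit
2 -> hit
8 -> hit
2 -> hit
8 -> hit
9 -> fault, evict 8, frames (2 9)
Page faults: 7.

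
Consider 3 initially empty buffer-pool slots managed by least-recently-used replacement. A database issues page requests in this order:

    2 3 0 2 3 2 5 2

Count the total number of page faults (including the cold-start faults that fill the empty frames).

2 → miss, frames {2}
3 → miss, frames {2,3}
0 → miss, frames {2,3,0}
2 → hit
3 → hit
2 → hit
5 → miss, evict 0, frames {3,2,5}
2 → hit
Page faults: 4.

4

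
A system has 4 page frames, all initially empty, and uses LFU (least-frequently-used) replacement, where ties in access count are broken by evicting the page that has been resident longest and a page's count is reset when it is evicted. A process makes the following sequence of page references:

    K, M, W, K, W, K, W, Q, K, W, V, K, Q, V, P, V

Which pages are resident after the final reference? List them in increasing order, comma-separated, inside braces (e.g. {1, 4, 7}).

{K, P, V, W}

K → miss, frames [K]
M → miss, frames [K, M]
W → miss, frames [K, M, W]
K → hit
W → hit
K → hit
W → hit
Q → miss, frames [K, M, W, Q]
K → hit
W → hit
V → miss, evict M, frames [K, W, Q, V]
K → hit
Q → hit
V → hit
P → miss, evict Q, frames [K, W, V, P]
V → hit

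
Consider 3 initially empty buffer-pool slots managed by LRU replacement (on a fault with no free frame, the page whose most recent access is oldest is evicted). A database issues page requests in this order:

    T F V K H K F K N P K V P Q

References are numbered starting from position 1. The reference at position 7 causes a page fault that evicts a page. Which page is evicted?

V

pos 1: T: fault, frames (T)
pos 2: F: fault, frames (T F)
pos 3: V: fault, frames (T F V)
pos 4: K: fault, evict T, frames (F V K)
pos 5: H: fault, evict F, frames (V K H)
pos 6: K: hit
pos 7: F: fault, evict V, frames (H K F)
At position 7, page V is evicted.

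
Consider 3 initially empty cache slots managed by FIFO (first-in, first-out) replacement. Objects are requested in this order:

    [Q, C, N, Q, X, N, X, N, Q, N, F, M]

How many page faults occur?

Q -> miss, frames [Q]
C -> miss, frames [Q, C]
N -> miss, frames [Q, C, N]
Q -> hit
X -> miss, evict Q, frames [C, N, X]
N -> hit
X -> hit
N -> hit
Q -> miss, evict C, frames [N, X, Q]
N -> hit
F -> miss, evict N, frames [X, Q, F]
M -> miss, evict X, frames [Q, F, M]
Page faults: 7.

7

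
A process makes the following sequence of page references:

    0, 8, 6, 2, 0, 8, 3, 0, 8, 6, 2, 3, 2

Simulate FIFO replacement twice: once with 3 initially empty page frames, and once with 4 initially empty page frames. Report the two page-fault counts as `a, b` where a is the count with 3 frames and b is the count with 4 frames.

9, 10

3 frames: F F F F F F F . . F F . . → 9 faults.
4 frames: F F F F . . F F F F F F . → 10 faults.
10 > 9: adding a frame increased faults — Belady's anomaly.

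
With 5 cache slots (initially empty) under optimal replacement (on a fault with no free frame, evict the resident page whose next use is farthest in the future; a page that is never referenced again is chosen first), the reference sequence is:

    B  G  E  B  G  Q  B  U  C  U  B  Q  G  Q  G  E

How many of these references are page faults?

B -> fault, frames {B}
G -> fault, frames {B,G}
E -> fault, frames {B,G,E}
B -> hit
G -> hit
Q -> fault, frames {B,G,E,Q}
B -> hit
U -> fault, frames {B,G,E,Q,U}
C -> fault, evict E, frames {B,G,Q,U,C}
U -> hit
B -> hit
Q -> hit
G -> hit
Q -> hit
G -> hit
E -> fault, evict C, frames {B,G,Q,U,E}
Page faults: 7.

7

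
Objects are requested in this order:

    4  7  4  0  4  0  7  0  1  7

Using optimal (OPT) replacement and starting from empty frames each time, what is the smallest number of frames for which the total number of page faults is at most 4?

f=1: 10 faults
f=2: 5 faults
f=3: 4 faults
f=4: 4 faults
Smallest f with faults ≤ 4 is 3.

3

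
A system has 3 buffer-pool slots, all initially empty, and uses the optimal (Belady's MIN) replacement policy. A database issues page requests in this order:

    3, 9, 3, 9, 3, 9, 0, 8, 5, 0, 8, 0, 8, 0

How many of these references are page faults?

5

3 -> fault, frames {3}
9 -> fault, frames {3,9}
3 -> hit
9 -> hit
3 -> hit
9 -> hit
0 -> fault, frames {3,9,0}
8 -> fault, evict 9, frames {3,0,8}
5 -> fault, evict 3, frames {0,8,5}
0 -> hit
8 -> hit
0 -> hit
8 -> hit
0 -> hit
Page faults: 5.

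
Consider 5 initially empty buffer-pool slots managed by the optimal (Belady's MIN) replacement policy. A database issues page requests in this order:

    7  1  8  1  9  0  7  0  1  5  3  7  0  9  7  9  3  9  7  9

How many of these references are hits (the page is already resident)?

7 → fault, frames (7)
1 → fault, frames (7 1)
8 → fault, frames (7 1 8)
1 → hit
9 → fault, frames (7 1 8 9)
0 → fault, frames (7 1 8 9 0)
7 → hit
0 → hit
1 → hit
5 → fault, evict 8, frames (7 1 9 0 5)
3 → fault, evict 5, frames (7 1 9 0 3)
7 → hit
0 → hit
9 → hit
7 → hit
9 → hit
3 → hit
9 → hit
7 → hit
9 → hit
Hits: 13.

13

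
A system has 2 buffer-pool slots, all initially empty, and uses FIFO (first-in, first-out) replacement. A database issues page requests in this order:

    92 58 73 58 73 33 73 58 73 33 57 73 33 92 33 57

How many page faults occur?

12

92 -> fault, frames (92)
58 -> fault, frames (92 58)
73 -> fault, evict 92, frames (58 73)
58 -> hit
73 -> hit
33 -> fault, evict 58, frames (73 33)
73 -> hit
58 -> fault, evict 73, frames (33 58)
73 -> fault, evict 33, frames (58 73)
33 -> fault, evict 58, frames (73 33)
57 -> fault, evict 73, frames (33 57)
73 -> fault, evict 33, frames (57 73)
33 -> fault, evict 57, frames (73 33)
92 -> fault, evict 73, frames (33 92)
33 -> hit
57 -> fault, evict 33, frames (92 57)
Page faults: 12.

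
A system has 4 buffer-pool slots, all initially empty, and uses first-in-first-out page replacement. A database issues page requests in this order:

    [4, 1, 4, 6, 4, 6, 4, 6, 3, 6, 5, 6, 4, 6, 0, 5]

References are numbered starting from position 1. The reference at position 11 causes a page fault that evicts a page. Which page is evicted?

4

pos 1: 4 → fault, frames [4]
pos 2: 1 → fault, frames [4, 1]
pos 3: 4 → hit
pos 4: 6 → fault, frames [4, 1, 6]
pos 5: 4 → hit
pos 6: 6 → hit
pos 7: 4 → hit
pos 8: 6 → hit
pos 9: 3 → fault, frames [4, 1, 6, 3]
pos 10: 6 → hit
pos 11: 5 → fault, evict 4, frames [1, 6, 3, 5]
At position 11, page 4 is evicted.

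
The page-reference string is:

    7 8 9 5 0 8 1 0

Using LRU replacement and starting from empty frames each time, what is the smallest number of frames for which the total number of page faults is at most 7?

3

f=1: 8 faults
f=2: 8 faults
f=3: 7 faults
f=4: 6 faults
f=5: 6 faults
f=6: 6 faults
Smallest f with faults ≤ 7 is 3.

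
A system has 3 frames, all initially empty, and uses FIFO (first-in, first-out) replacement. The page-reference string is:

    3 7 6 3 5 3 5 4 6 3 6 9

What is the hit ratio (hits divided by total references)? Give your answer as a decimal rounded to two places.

0.33

3: fault, frames (3)
7: fault, frames (3 7)
6: fault, frames (3 7 6)
3: hit
5: fault, evict 3, frames (7 6 5)
3: fault, evict 7, frames (6 5 3)
5: hit
4: fault, evict 6, frames (5 3 4)
6: fault, evict 5, frames (3 4 6)
3: hit
6: hit
9: fault, evict 3, frames (4 6 9)
Hits: 4 of 12 references → 4/12 = 0.3333.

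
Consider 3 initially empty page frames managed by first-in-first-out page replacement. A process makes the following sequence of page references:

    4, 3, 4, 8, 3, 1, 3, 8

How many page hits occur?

4 → miss, frames {4}
3 → miss, frames {4,3}
4 → hit
8 → miss, frames {4,3,8}
3 → hit
1 → miss, evict 4, frames {3,8,1}
3 → hit
8 → hit
Hits: 4.

4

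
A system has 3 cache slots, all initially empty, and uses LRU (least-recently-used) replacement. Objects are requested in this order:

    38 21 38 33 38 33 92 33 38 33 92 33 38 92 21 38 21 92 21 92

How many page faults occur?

38 -> miss, frames [38]
21 -> miss, frames [38, 21]
38 -> hit
33 -> miss, frames [21, 38, 33]
38 -> hit
33 -> hit
92 -> miss, evict 21, frames [38, 33, 92]
33 -> hit
38 -> hit
33 -> hit
92 -> hit
33 -> hit
38 -> hit
92 -> hit
21 -> miss, evict 33, frames [38, 92, 21]
38 -> hit
21 -> hit
92 -> hit
21 -> hit
92 -> hit
Page faults: 5.

5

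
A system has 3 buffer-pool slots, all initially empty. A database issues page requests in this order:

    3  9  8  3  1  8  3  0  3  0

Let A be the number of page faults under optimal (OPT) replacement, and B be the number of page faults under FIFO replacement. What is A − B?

Under OPT: F F F . F . . F . . → 5 faults.
Under FIFO: F F F . F . F F . . → 6 faults.
A − B = 5 − 6 = -1.

-1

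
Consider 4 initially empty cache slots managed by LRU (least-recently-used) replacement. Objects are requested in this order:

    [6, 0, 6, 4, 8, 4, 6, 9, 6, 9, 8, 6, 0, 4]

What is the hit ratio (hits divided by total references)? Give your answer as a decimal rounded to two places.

6: miss, frames (6)
0: miss, frames (6 0)
6: hit
4: miss, frames (0 6 4)
8: miss, frames (0 6 4 8)
4: hit
6: hit
9: miss, evict 0, frames (8 4 6 9)
6: hit
9: hit
8: hit
6: hit
0: miss, evict 4, frames (9 8 6 0)
4: miss, evict 9, frames (8 6 0 4)
Hits: 7 of 14 references → 7/14 = 0.5000.

0.50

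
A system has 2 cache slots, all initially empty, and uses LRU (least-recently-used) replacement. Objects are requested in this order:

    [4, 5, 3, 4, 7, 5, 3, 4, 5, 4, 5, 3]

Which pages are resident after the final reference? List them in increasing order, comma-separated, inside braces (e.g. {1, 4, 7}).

4 -> fault, frames {4}
5 -> fault, frames {4,5}
3 -> fault, evict 4, frames {5,3}
4 -> fault, evict 5, frames {3,4}
7 -> fault, evict 3, frames {4,7}
5 -> fault, evict 4, frames {7,5}
3 -> fault, evict 7, frames {5,3}
4 -> fault, evict 5, frames {3,4}
5 -> fault, evict 3, frames {4,5}
4 -> hit
5 -> hit
3 -> fault, evict 4, frames {5,3}

{3, 5}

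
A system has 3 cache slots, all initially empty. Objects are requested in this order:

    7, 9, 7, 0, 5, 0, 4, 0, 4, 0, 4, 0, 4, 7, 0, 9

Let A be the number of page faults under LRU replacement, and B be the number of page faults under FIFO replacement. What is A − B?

-1

Under LRU: F F . F F . F . . . . . . F . F → 7 faults.
Under FIFO: F F . F F . F . . . . . . F F F → 8 faults.
A − B = 7 − 8 = -1.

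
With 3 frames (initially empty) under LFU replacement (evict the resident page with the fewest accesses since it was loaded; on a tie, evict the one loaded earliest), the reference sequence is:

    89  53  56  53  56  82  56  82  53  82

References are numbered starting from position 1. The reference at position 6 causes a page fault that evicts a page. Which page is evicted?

89

pos 1: 89 -> fault, frames (89)
pos 2: 53 -> fault, frames (89 53)
pos 3: 56 -> fault, frames (89 53 56)
pos 4: 53 -> hit
pos 5: 56 -> hit
pos 6: 82 -> fault, evict 89, frames (53 56 82)
At position 6, page 89 is evicted.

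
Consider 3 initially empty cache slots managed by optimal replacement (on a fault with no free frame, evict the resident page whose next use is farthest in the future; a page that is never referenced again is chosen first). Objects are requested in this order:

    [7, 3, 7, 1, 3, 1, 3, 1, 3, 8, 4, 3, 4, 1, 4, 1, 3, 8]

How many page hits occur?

7 -> miss, frames {7}
3 -> miss, frames {7,3}
7 -> hit
1 -> miss, frames {7,3,1}
3 -> hit
1 -> hit
3 -> hit
1 -> hit
3 -> hit
8 -> miss, evict 7, frames {3,1,8}
4 -> miss, evict 8, frames {3,1,4}
3 -> hit
4 -> hit
1 -> hit
4 -> hit
1 -> hit
3 -> hit
8 -> miss, evict 4, frames {3,1,8}
Hits: 12.

12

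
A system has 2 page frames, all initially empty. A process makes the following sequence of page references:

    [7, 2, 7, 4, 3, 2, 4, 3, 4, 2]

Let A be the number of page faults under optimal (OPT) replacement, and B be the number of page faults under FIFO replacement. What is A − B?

Under OPT: F F . F F . F . . F → 6 faults.
Under FIFO: F F . F F F F F . F → 8 faults.
A − B = 6 − 8 = -2.

-2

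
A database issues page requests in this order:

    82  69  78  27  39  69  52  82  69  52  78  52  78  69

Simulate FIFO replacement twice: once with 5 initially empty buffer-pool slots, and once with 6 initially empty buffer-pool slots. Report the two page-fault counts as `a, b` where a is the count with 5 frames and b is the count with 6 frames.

5 frames: F F F F F . F F F . F . . . → 9 faults.
6 frames: F F F F F . F . . . . . . . → 6 faults.
6 < 9: adding a frame reduced faults, as is typical.

9, 6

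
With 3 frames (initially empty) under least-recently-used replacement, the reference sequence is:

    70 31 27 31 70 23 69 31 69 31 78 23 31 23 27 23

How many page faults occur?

70 → miss, frames [70]
31 → miss, frames [70, 31]
27 → miss, frames [70, 31, 27]
31 → hit
70 → hit
23 → miss, evict 27, frames [31, 70, 23]
69 → miss, evict 31, frames [70, 23, 69]
31 → miss, evict 70, frames [23, 69, 31]
69 → hit
31 → hit
78 → miss, evict 23, frames [69, 31, 78]
23 → miss, evict 69, frames [31, 78, 23]
31 → hit
23 → hit
27 → miss, evict 78, frames [31, 23, 27]
23 → hit
Page faults: 9.

9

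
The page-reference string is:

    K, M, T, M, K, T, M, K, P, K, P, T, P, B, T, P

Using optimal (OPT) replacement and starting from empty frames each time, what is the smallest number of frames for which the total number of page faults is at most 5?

f=1: 16 faults
f=2: 9 faults
f=3: 5 faults
f=4: 5 faults
f=5: 5 faults
Smallest f with faults ≤ 5 is 3.

3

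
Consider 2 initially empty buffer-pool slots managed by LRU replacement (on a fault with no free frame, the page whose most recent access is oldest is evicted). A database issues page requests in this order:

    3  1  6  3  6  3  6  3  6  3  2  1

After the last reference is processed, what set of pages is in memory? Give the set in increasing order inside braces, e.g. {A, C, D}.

{1, 2}

3 → fault, frames (3)
1 → fault, frames (3 1)
6 → fault, evict 3, frames (1 6)
3 → fault, evict 1, frames (6 3)
6 → hit
3 → hit
6 → hit
3 → hit
6 → hit
3 → hit
2 → fault, evict 6, frames (3 2)
1 → fault, evict 3, frames (2 1)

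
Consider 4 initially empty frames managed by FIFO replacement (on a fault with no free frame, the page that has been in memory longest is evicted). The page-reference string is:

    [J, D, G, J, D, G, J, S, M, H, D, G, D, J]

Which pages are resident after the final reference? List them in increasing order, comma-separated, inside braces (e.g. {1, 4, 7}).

J → fault, frames {J}
D → fault, frames {J,D}
G → fault, frames {J,D,G}
J → hit
D → hit
G → hit
J → hit
S → fault, frames {J,D,G,S}
M → fault, evict J, frames {D,G,S,M}
H → fault, evict D, frames {G,S,M,H}
D → fault, evict G, frames {S,M,H,D}
G → fault, evict S, frames {M,H,D,G}
D → hit
J → fault, evict M, frames {H,D,G,J}

{D, G, H, J}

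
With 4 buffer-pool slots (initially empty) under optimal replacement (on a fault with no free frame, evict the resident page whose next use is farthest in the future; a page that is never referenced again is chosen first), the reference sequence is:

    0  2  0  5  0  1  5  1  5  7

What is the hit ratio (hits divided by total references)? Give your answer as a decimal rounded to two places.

0.50

0 → fault, frames {0}
2 → fault, frames {0,2}
0 → hit
5 → fault, frames {0,2,5}
0 → hit
1 → fault, frames {0,2,5,1}
5 → hit
1 → hit
5 → hit
7 → fault, evict 1, frames {0,2,5,7}
Hits: 5 of 10 references → 5/10 = 0.5000.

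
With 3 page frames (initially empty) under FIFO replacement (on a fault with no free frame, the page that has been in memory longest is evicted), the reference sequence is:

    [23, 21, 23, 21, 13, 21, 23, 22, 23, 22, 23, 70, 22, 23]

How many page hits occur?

8

23: miss, frames {23}
21: miss, frames {23,21}
23: hit
21: hit
13: miss, frames {23,21,13}
21: hit
23: hit
22: miss, evict 23, frames {21,13,22}
23: miss, evict 21, frames {13,22,23}
22: hit
23: hit
70: miss, evict 13, frames {22,23,70}
22: hit
23: hit
Hits: 8.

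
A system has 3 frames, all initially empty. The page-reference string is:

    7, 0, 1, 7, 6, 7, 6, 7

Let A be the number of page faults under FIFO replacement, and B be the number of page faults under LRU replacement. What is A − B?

Under FIFO: F F F . F F . . → 5 faults.
Under LRU: F F F . F . . . → 4 faults.
A − B = 5 − 4 = 1.

1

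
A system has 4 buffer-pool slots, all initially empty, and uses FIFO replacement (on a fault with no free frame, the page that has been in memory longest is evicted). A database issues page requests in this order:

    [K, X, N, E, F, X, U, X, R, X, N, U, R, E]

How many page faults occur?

10

K: fault, frames [K]
X: fault, frames [K, X]
N: fault, frames [K, X, N]
E: fault, frames [K, X, N, E]
F: fault, evict K, frames [X, N, E, F]
X: hit
U: fault, evict X, frames [N, E, F, U]
X: fault, evict N, frames [E, F, U, X]
R: fault, evict E, frames [F, U, X, R]
X: hit
N: fault, evict F, frames [U, X, R, N]
U: hit
R: hit
E: fault, evict U, frames [X, R, N, E]
Page faults: 10.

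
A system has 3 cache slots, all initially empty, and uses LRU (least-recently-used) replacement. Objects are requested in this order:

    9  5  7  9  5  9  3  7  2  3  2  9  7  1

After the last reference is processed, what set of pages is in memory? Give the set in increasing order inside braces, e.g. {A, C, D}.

9: fault, frames [9]
5: fault, frames [9, 5]
7: fault, frames [9, 5, 7]
9: hit
5: hit
9: hit
3: fault, evict 7, frames [5, 9, 3]
7: fault, evict 5, frames [9, 3, 7]
2: fault, evict 9, frames [3, 7, 2]
3: hit
2: hit
9: fault, evict 7, frames [3, 2, 9]
7: fault, evict 3, frames [2, 9, 7]
1: fault, evict 2, frames [9, 7, 1]

{1, 7, 9}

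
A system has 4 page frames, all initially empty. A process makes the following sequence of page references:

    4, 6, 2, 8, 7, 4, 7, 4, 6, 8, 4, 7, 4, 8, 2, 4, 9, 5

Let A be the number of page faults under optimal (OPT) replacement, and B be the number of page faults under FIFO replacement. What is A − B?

Under OPT: F F F F F . . . . . . . . . F . F F → 8 faults.
Under FIFO: F F F F F F . . F . . . . . F . F F → 10 faults.
A − B = 8 − 10 = -2.

-2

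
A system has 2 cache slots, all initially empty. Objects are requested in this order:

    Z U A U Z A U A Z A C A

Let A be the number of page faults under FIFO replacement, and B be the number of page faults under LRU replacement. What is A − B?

1

Under FIFO: F F F . F . F F F . F F → 9 faults.
Under LRU: F F F . F F F . F . F . → 8 faults.
A − B = 9 − 8 = 1.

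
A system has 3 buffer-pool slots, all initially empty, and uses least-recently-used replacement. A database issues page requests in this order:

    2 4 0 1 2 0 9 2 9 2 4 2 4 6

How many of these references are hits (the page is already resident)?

2: fault, frames (2)
4: fault, frames (2 4)
0: fault, frames (2 4 0)
1: fault, evict 2, frames (4 0 1)
2: fault, evict 4, frames (0 1 2)
0: hit
9: fault, evict 1, frames (2 0 9)
2: hit
9: hit
2: hit
4: fault, evict 0, frames (9 2 4)
2: hit
4: hit
6: fault, evict 9, frames (2 4 6)
Hits: 6.

6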